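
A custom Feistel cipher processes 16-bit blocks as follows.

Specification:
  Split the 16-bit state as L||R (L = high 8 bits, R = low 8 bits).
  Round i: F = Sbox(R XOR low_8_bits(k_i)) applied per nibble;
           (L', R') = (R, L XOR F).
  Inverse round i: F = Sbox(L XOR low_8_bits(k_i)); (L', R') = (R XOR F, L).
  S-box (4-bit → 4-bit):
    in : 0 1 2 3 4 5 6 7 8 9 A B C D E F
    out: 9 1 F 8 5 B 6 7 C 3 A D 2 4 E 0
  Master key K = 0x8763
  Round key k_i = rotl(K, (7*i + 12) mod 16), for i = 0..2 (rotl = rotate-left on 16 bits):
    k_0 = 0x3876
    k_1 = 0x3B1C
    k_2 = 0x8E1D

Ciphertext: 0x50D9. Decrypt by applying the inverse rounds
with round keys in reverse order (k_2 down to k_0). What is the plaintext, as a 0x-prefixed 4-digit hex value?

0x9A61

s_0 = ciphertext = 0x50D9
s_1 = InvRound(s_0, k_2) = 0x8D50
s_2 = InvRound(s_1, k_1) = 0x618D
s_3 = InvRound(s_2, k_0) = 0x9A61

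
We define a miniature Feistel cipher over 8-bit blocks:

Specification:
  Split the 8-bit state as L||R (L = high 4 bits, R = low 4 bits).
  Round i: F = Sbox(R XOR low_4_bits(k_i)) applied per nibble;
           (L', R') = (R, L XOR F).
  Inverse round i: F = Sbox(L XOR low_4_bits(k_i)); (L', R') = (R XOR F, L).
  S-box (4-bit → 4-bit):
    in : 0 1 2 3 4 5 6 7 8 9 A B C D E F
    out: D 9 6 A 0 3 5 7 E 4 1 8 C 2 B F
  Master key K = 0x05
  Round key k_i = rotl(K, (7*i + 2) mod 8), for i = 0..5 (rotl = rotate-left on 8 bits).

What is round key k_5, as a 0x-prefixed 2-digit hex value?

0xA0

K = 0x05
k_0 = rotl(K, (7*0+2) mod 8) = rotl(K, 2) = 0x14
k_1 = rotl(K, (7*1+2) mod 8) = rotl(K, 1) = 0x0A
k_2 = rotl(K, (7*2+2) mod 8) = rotl(K, 0) = 0x05
k_3 = rotl(K, (7*3+2) mod 8) = rotl(K, 7) = 0x82
k_4 = rotl(K, (7*4+2) mod 8) = rotl(K, 6) = 0x41
k_5 = rotl(K, (7*5+2) mod 8) = rotl(K, 5) = 0xA0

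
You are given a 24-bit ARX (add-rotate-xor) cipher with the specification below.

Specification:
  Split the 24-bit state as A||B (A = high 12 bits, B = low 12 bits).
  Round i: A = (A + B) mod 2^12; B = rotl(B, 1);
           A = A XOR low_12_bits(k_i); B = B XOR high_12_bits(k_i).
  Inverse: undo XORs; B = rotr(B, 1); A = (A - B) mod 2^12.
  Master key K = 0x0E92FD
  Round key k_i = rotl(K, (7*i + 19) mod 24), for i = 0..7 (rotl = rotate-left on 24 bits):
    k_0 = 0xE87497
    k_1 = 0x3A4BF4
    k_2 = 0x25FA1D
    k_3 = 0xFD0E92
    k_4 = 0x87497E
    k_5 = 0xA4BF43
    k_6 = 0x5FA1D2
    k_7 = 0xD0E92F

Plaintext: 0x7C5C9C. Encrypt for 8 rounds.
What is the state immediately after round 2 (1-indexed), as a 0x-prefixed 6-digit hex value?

s_0 = plaintext = 0x7C5C9C
s_1 = Round(s_0, k_0) = 0x0F67BE
s_2 = Round(s_1, k_1) = 0x340CD8
s_3 = Round(s_2, k_2) = 0xA05BEE
s_4 = Round(s_3, k_3) = 0xB6180D
s_5 = Round(s_4, k_4) = 0xA1086F
s_6 = Round(s_5, k_5) = 0xD3CA94
s_7 = Round(s_6, k_6) = 0x6020D3
s_8 = Round(s_7, k_7) = 0xFFACA8

0x340CD8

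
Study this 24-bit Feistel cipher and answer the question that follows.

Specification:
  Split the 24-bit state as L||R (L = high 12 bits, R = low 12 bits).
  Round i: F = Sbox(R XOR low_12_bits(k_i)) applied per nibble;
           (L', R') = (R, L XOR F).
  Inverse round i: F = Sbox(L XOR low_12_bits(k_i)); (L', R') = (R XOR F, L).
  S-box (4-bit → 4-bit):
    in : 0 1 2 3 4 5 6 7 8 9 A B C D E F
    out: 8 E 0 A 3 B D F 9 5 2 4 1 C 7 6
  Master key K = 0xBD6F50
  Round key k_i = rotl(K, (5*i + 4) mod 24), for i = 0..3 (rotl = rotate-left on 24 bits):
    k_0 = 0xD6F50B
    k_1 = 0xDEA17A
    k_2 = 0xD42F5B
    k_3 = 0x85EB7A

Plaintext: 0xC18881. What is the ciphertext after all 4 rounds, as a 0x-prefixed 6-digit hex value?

s_0 = plaintext = 0xC18881
s_1 = Round(s_0, k_0) = 0x88108A
s_2 = Round(s_1, k_1) = 0x08A6E9
s_3 = Round(s_2, k_2) = 0x6E95CA
s_4 = Round(s_3, k_3) = 0x5CA1A1

0x5CA1A1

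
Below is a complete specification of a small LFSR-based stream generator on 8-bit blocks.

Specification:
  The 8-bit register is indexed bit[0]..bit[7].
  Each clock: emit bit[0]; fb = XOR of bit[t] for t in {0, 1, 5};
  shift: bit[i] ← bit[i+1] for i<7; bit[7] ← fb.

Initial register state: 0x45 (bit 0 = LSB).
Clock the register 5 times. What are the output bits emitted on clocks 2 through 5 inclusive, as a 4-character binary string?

reg_0 = 0x45
clock 1: out=1, reg = 0xA2
clock 2: out=0, reg = 0x51
clock 3: out=1, reg = 0xA8
clock 4: out=0, reg = 0xD4
clock 5: out=0, reg = 0x6A

0100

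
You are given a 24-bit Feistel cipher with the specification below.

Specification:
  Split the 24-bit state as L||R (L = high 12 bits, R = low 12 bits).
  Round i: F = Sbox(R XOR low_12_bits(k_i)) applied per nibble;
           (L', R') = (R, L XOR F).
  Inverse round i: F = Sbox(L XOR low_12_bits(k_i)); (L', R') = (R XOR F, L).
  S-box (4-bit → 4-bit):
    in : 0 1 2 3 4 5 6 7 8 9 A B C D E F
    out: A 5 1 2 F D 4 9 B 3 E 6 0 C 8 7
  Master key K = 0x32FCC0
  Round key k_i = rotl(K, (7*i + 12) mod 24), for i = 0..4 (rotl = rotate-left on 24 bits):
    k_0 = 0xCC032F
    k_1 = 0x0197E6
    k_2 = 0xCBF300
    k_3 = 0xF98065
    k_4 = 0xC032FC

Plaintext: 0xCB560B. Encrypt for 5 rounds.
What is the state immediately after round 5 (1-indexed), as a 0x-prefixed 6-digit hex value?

s_0 = plaintext = 0xCB560B
s_1 = Round(s_0, k_0) = 0x60B1AA
s_2 = Round(s_1, k_1) = 0x1AA2FB
s_3 = Round(s_2, k_2) = 0x2FB4DC
s_4 = Round(s_3, k_3) = 0x4DCD98
s_5 = Round(s_4, k_4) = 0xD98393

0xD98393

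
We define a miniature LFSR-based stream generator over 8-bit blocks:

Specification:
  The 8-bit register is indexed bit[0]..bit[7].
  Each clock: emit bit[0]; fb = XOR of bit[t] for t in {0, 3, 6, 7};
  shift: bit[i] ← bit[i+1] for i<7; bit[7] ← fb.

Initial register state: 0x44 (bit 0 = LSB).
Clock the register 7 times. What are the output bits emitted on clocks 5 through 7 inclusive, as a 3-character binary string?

reg_0 = 0x44
clock 1: out=0, reg = 0xA2
clock 2: out=0, reg = 0xD1
clock 3: out=1, reg = 0xE8
clock 4: out=0, reg = 0xF4
clock 5: out=0, reg = 0x7A
clock 6: out=0, reg = 0x3D
clock 7: out=1, reg = 0x1E

001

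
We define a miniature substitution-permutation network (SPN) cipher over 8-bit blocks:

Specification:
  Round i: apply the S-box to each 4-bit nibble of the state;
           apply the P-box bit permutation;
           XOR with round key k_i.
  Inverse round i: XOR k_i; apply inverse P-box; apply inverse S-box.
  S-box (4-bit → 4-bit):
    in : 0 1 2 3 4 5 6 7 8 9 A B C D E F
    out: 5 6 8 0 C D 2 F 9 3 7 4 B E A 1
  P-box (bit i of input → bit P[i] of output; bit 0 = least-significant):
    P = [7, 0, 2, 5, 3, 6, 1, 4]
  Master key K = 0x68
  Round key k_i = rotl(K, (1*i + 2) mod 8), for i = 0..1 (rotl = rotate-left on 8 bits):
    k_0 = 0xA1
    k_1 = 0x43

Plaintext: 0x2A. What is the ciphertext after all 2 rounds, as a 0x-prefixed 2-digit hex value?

0x67

s_0 = plaintext = 0x2A
s_1 = Round(s_0, k_0) = 0x34
s_2 = Round(s_1, k_1) = 0x67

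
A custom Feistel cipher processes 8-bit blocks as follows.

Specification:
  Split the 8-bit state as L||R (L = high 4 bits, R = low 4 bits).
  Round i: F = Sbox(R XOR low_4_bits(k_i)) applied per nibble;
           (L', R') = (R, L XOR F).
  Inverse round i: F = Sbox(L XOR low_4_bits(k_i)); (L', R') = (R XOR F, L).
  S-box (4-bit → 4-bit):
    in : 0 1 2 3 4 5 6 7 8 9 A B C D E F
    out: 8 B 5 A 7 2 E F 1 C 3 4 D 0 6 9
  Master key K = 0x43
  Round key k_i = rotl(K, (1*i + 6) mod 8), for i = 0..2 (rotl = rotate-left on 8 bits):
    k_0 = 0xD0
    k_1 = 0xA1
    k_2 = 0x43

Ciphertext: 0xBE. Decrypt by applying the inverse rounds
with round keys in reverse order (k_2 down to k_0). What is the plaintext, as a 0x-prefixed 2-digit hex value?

s_0 = ciphertext = 0xBE
s_1 = InvRound(s_0, k_2) = 0xFB
s_2 = InvRound(s_1, k_1) = 0xDF
s_3 = InvRound(s_2, k_0) = 0xFD

0xFD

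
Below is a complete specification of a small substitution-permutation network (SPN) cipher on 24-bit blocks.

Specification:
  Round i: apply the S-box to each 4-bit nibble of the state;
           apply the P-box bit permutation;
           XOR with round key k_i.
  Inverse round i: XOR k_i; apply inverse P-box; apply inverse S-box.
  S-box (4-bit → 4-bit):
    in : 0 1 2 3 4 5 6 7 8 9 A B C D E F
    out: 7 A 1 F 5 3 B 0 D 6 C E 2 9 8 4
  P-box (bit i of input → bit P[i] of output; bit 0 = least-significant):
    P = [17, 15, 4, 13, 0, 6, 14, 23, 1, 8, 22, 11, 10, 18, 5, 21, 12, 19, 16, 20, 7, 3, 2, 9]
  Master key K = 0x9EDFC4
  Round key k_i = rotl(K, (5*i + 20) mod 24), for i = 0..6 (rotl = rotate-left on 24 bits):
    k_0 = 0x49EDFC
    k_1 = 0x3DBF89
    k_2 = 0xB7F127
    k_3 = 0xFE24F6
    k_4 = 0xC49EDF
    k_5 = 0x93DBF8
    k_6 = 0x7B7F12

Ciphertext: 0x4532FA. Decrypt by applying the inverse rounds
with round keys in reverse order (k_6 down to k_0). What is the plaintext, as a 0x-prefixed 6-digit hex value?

s_0 = ciphertext = 0x4532FA
s_1 = InvRound(s_0, k_6) = 0x513192
s_2 = InvRound(s_1, k_5) = 0x17F8B6
s_3 = InvRound(s_2, k_4) = 0x1A4F3D
s_4 = InvRound(s_3, k_3) = 0x67133E
s_5 = InvRound(s_4, k_2) = 0x1E7F8B
s_6 = InvRound(s_5, k_1) = 0x7FE2F5
s_7 = InvRound(s_6, k_0) = 0x1E6122

0x1E6122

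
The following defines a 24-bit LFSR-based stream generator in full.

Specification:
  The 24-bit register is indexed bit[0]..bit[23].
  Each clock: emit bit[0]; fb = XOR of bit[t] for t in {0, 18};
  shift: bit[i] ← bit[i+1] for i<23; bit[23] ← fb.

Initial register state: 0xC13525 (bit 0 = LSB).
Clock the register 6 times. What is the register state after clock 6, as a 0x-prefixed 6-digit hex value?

reg_0 = 0xC13525
clock 1: out=1, reg = 0xE09A92
clock 2: out=0, reg = 0x704D49
clock 3: out=1, reg = 0xB826A4
clock 4: out=0, reg = 0x5C1352
clock 5: out=0, reg = 0xAE09A9
clock 6: out=1, reg = 0x5704D4

0x5704D4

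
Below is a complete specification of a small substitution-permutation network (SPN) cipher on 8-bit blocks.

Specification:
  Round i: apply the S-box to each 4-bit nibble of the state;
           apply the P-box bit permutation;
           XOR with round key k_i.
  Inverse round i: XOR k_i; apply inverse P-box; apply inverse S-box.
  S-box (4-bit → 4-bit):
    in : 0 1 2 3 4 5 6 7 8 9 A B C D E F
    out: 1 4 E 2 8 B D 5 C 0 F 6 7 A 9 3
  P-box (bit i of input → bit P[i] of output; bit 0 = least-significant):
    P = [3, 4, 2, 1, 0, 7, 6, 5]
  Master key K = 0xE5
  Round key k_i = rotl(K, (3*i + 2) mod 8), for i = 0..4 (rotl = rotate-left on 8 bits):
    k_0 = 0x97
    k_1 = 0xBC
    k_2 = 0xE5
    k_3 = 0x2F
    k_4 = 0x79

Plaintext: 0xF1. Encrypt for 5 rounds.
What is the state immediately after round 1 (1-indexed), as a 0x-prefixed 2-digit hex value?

s_0 = plaintext = 0xF1
s_1 = Round(s_0, k_0) = 0x12
s_2 = Round(s_1, k_1) = 0xEA
s_3 = Round(s_2, k_2) = 0xDA
s_4 = Round(s_3, k_3) = 0x91
s_5 = Round(s_4, k_4) = 0x7D

0x12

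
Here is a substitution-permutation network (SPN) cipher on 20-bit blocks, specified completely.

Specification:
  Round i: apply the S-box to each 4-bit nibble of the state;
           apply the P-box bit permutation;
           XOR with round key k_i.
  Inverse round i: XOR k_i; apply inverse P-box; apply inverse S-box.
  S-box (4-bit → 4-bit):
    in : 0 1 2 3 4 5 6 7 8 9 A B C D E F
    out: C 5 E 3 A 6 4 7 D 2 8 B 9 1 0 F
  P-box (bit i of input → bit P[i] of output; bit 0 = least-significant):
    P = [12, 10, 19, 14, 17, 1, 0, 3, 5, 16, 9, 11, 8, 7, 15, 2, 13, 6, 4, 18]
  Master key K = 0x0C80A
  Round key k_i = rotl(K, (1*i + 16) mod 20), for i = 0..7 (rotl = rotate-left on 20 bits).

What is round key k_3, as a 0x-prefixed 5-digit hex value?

0x06405

K = 0x0C80A
k_0 = rotl(K, (1*0+16) mod 20) = rotl(K, 16) = 0xA0C80
k_1 = rotl(K, (1*1+16) mod 20) = rotl(K, 17) = 0x41901
k_2 = rotl(K, (1*2+16) mod 20) = rotl(K, 18) = 0x83202
k_3 = rotl(K, (1*3+16) mod 20) = rotl(K, 19) = 0x06405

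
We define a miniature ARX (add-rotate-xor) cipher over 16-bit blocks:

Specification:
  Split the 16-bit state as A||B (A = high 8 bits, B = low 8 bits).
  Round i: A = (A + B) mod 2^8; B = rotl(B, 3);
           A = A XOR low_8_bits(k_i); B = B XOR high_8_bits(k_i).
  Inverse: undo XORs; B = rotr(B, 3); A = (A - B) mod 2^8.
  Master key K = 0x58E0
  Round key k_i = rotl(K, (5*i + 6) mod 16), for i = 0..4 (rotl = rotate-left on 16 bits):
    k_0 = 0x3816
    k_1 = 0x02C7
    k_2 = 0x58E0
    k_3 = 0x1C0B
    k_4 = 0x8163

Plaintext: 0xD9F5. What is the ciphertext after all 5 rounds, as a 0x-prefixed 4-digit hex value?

s_0 = plaintext = 0xD9F5
s_1 = Round(s_0, k_0) = 0xD897
s_2 = Round(s_1, k_1) = 0xA8BE
s_3 = Round(s_2, k_2) = 0x86AD
s_4 = Round(s_3, k_3) = 0x3871
s_5 = Round(s_4, k_4) = 0xCA0A

0xCA0A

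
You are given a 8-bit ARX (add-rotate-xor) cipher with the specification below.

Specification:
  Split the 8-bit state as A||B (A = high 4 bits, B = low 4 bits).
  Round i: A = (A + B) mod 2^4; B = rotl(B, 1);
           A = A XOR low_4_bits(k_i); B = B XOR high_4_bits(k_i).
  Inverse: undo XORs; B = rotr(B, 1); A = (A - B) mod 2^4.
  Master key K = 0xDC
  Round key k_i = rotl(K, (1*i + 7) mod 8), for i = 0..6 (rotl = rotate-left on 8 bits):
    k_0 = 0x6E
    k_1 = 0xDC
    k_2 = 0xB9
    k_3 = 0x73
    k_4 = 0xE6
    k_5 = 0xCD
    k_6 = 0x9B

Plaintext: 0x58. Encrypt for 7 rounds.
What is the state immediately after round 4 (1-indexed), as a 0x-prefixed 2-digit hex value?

0xEC

s_0 = plaintext = 0x58
s_1 = Round(s_0, k_0) = 0x37
s_2 = Round(s_1, k_1) = 0x63
s_3 = Round(s_2, k_2) = 0x0D
s_4 = Round(s_3, k_3) = 0xEC
s_5 = Round(s_4, k_4) = 0xC7
s_6 = Round(s_5, k_5) = 0xE2
s_7 = Round(s_6, k_6) = 0xBD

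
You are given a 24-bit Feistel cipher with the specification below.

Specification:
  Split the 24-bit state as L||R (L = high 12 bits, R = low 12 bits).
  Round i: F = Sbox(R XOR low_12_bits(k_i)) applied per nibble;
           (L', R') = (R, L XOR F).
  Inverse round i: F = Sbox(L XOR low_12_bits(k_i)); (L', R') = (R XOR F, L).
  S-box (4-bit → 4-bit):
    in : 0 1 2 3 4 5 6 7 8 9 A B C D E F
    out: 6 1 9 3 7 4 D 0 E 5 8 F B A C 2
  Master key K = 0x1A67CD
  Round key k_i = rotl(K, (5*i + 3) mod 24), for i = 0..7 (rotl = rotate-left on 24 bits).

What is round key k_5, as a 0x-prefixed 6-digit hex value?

K = 0x1A67CD
k_0 = rotl(K, (5*0+3) mod 24) = rotl(K, 3) = 0xD33E68
k_1 = rotl(K, (5*1+3) mod 24) = rotl(K, 8) = 0x67CD1A
k_2 = rotl(K, (5*2+3) mod 24) = rotl(K, 13) = 0xF9A34C
k_3 = rotl(K, (5*3+3) mod 24) = rotl(K, 18) = 0x34699F
k_4 = rotl(K, (5*4+3) mod 24) = rotl(K, 23) = 0x8D33E6
k_5 = rotl(K, (5*5+3) mod 24) = rotl(K, 4) = 0xA67CD1

0xA67CD1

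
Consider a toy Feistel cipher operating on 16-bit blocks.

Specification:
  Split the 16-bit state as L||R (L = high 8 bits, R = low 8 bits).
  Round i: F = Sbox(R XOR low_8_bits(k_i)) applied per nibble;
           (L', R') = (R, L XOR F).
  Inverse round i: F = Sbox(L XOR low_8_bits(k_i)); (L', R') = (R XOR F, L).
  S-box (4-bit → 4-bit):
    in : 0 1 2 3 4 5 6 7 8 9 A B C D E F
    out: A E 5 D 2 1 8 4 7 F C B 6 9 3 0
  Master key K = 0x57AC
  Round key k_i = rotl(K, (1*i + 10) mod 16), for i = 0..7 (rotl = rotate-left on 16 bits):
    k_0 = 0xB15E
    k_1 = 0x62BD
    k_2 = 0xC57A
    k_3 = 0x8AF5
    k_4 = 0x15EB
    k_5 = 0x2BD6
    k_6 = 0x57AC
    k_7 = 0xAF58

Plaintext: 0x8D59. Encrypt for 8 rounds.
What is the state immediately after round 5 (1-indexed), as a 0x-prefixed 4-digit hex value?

s_0 = plaintext = 0x8D59
s_1 = Round(s_0, k_0) = 0x5929
s_2 = Round(s_1, k_1) = 0x29AB
s_3 = Round(s_2, k_2) = 0xABB7
s_4 = Round(s_3, k_3) = 0xB78E
s_5 = Round(s_4, k_4) = 0x8E36
s_6 = Round(s_5, k_5) = 0x36B4
s_7 = Round(s_6, k_6) = 0xB4D1
s_8 = Round(s_7, k_7) = 0xD1CB

0x8E36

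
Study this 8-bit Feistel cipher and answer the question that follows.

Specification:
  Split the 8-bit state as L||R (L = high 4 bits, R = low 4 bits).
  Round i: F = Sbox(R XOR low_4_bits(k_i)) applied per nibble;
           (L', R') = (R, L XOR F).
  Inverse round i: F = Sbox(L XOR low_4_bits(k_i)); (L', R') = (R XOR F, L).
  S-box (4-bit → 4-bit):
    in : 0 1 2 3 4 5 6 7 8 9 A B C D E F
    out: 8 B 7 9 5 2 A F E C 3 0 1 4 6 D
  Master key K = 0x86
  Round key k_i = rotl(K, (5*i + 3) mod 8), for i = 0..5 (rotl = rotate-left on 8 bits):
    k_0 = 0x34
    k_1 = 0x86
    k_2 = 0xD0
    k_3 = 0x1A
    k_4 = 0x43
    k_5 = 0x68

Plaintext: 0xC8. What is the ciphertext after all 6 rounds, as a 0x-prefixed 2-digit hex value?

0xC1

s_0 = plaintext = 0xC8
s_1 = Round(s_0, k_0) = 0x8D
s_2 = Round(s_1, k_1) = 0xD8
s_3 = Round(s_2, k_2) = 0x83
s_4 = Round(s_3, k_3) = 0x34
s_5 = Round(s_4, k_4) = 0x4C
s_6 = Round(s_5, k_5) = 0xC1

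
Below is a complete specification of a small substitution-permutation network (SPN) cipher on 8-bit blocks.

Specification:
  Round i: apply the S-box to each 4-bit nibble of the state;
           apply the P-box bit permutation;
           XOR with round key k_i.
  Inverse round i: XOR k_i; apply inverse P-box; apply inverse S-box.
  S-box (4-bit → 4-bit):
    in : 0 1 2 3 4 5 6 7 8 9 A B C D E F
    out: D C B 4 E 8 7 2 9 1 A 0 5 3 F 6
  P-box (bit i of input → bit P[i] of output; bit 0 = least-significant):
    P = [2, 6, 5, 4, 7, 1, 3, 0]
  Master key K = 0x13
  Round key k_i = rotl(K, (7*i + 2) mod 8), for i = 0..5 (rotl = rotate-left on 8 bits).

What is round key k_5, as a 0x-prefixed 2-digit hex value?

0x62

K = 0x13
k_0 = rotl(K, (7*0+2) mod 8) = rotl(K, 2) = 0x4C
k_1 = rotl(K, (7*1+2) mod 8) = rotl(K, 1) = 0x26
k_2 = rotl(K, (7*2+2) mod 8) = rotl(K, 0) = 0x13
k_3 = rotl(K, (7*3+2) mod 8) = rotl(K, 7) = 0x89
k_4 = rotl(K, (7*4+2) mod 8) = rotl(K, 6) = 0xC4
k_5 = rotl(K, (7*5+2) mod 8) = rotl(K, 5) = 0x62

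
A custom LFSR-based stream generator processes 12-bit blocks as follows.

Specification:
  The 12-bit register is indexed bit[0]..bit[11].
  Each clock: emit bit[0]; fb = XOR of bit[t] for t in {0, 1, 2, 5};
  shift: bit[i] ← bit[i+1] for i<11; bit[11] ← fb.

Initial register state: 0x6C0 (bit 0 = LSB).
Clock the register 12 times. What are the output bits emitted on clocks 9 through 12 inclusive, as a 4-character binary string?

reg_0 = 0x6C0
clock 1: out=0, reg = 0x360
clock 2: out=0, reg = 0x9B0
clock 3: out=0, reg = 0xCD8
clock 4: out=0, reg = 0x66C
clock 5: out=0, reg = 0x336
clock 6: out=0, reg = 0x99B
clock 7: out=1, reg = 0x4CD
clock 8: out=1, reg = 0x266
clock 9: out=0, reg = 0x933
clock 10: out=1, reg = 0xC99
clock 11: out=1, reg = 0xE4C
clock 12: out=0, reg = 0xF26

0110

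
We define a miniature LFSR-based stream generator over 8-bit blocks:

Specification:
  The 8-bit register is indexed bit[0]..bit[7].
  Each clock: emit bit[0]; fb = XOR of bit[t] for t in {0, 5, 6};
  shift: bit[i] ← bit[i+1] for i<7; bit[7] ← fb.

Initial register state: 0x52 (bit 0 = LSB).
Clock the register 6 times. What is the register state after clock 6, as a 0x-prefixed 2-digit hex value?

0x35

reg_0 = 0x52
clock 1: out=0, reg = 0xA9
clock 2: out=1, reg = 0x54
clock 3: out=0, reg = 0xAA
clock 4: out=0, reg = 0xD5
clock 5: out=1, reg = 0x6A
clock 6: out=0, reg = 0x35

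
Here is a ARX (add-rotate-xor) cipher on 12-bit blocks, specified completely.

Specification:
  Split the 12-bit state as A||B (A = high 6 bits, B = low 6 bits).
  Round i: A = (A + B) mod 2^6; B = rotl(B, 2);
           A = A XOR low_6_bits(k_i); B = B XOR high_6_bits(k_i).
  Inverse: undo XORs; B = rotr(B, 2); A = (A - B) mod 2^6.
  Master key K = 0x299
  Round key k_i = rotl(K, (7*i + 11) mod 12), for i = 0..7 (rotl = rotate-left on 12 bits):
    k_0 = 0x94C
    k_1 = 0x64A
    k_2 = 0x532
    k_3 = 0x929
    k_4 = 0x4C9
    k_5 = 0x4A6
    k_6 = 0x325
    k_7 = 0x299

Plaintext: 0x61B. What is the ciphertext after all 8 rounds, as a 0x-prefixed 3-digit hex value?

0xDA3

s_0 = plaintext = 0x61B
s_1 = Round(s_0, k_0) = 0xFC8
s_2 = Round(s_1, k_1) = 0x379
s_3 = Round(s_2, k_2) = 0xD33
s_4 = Round(s_3, k_3) = 0x3AB
s_5 = Round(s_4, k_4) = 0xC3D
s_6 = Round(s_5, k_5) = 0x2E5
s_7 = Round(s_6, k_6) = 0x55A
s_8 = Round(s_7, k_7) = 0xDA3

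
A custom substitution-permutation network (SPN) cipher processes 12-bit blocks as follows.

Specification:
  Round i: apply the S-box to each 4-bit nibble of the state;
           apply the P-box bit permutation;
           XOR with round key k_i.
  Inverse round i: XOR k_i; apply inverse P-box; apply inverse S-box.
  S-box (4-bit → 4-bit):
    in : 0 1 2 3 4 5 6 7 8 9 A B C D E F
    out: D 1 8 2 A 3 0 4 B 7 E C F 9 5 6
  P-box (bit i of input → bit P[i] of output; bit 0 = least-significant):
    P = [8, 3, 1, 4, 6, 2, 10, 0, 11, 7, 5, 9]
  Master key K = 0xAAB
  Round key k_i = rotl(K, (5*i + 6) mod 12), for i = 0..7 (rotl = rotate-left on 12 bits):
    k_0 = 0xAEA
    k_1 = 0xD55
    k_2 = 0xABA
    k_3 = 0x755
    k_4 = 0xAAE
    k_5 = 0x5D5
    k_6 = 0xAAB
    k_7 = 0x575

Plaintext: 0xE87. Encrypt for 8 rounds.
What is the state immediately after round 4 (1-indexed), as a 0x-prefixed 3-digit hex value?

s_0 = plaintext = 0xE87
s_1 = Round(s_0, k_0) = 0x28D
s_2 = Round(s_1, k_1) = 0xE00
s_3 = Round(s_2, k_2) = 0x7C9
s_4 = Round(s_3, k_3) = 0x23A
s_5 = Round(s_4, k_4) = 0x8B0
s_6 = Round(s_5, k_5) = 0xA46
s_7 = Round(s_6, k_6) = 0x80E
s_8 = Round(s_7, k_7) = 0xAB6

0x23A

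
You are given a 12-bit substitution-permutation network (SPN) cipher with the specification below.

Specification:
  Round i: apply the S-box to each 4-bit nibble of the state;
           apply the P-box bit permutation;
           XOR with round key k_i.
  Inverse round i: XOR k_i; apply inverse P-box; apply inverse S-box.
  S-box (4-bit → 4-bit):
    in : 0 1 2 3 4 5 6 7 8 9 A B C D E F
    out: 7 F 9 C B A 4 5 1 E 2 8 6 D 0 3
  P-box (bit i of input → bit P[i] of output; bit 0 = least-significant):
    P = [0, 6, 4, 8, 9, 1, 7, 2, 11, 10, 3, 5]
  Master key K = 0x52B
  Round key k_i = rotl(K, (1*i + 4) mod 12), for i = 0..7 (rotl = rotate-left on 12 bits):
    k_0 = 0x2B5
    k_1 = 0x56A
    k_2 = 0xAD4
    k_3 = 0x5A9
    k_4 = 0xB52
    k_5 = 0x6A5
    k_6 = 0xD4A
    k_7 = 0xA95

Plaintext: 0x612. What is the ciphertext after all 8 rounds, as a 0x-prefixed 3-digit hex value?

s_0 = plaintext = 0x612
s_1 = Round(s_0, k_0) = 0x13A
s_2 = Round(s_1, k_1) = 0x986
s_3 = Round(s_2, k_2) = 0xCEC
s_4 = Round(s_3, k_3) = 0x1F1
s_5 = Round(s_4, k_4) = 0x429
s_6 = Round(s_5, k_5) = 0x9D1
s_7 = Round(s_6, k_6) = 0xAB7
s_8 = Round(s_7, k_7) = 0xE80

0xE80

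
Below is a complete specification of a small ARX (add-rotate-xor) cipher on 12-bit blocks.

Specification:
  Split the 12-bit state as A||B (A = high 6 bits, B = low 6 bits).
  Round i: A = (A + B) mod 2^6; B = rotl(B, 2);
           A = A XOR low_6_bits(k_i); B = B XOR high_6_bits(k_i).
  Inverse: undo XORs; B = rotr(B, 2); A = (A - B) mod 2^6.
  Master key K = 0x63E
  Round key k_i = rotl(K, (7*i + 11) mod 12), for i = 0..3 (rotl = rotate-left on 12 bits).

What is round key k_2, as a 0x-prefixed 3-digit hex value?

K = 0x63E
k_0 = rotl(K, (7*0+11) mod 12) = rotl(K, 11) = 0x31F
k_1 = rotl(K, (7*1+11) mod 12) = rotl(K, 6) = 0xF98
k_2 = rotl(K, (7*2+11) mod 12) = rotl(K, 1) = 0xC7C

0xC7C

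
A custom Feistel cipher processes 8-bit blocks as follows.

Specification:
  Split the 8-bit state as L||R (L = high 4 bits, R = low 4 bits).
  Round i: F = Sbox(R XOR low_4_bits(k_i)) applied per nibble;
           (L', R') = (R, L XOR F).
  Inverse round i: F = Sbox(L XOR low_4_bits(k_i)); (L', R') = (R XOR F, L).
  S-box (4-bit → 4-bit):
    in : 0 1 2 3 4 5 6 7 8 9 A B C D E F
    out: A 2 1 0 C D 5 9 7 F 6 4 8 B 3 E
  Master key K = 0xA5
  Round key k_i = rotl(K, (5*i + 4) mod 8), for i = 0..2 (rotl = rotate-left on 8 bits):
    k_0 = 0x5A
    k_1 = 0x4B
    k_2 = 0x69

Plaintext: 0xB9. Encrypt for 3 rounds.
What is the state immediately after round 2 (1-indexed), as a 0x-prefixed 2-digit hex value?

0xB3

s_0 = plaintext = 0xB9
s_1 = Round(s_0, k_0) = 0x9B
s_2 = Round(s_1, k_1) = 0xB3
s_3 = Round(s_2, k_2) = 0x3D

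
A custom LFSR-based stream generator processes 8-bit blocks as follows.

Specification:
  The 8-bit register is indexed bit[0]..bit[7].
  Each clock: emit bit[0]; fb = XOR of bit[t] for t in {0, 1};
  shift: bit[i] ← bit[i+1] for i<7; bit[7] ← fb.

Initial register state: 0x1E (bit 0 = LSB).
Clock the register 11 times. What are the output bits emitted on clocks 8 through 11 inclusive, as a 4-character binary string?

0100

reg_0 = 0x1E
clock 1: out=0, reg = 0x8F
clock 2: out=1, reg = 0x47
clock 3: out=1, reg = 0x23
clock 4: out=1, reg = 0x11
clock 5: out=1, reg = 0x88
clock 6: out=0, reg = 0x44
clock 7: out=0, reg = 0x22
clock 8: out=0, reg = 0x91
clock 9: out=1, reg = 0xC8
clock 10: out=0, reg = 0x64
clock 11: out=0, reg = 0x32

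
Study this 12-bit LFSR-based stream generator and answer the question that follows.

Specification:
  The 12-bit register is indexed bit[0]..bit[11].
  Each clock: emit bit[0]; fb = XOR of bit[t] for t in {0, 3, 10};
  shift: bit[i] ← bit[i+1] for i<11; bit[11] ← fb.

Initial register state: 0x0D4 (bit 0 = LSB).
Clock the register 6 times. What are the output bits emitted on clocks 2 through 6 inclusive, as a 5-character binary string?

reg_0 = 0x0D4
clock 1: out=0, reg = 0x06A
clock 2: out=0, reg = 0x835
clock 3: out=1, reg = 0xC1A
clock 4: out=0, reg = 0x60D
clock 5: out=1, reg = 0xB06
clock 6: out=0, reg = 0x583

01010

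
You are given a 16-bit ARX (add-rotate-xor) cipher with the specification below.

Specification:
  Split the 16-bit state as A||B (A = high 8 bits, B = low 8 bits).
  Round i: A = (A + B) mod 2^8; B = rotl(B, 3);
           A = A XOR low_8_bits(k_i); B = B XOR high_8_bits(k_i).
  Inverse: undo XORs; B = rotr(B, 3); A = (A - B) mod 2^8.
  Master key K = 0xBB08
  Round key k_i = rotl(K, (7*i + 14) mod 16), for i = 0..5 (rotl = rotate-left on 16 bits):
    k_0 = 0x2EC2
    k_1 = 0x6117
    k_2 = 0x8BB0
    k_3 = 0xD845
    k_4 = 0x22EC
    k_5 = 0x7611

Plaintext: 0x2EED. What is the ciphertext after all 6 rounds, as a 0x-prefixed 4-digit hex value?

s_0 = plaintext = 0x2EED
s_1 = Round(s_0, k_0) = 0xD941
s_2 = Round(s_1, k_1) = 0x0D6B
s_3 = Round(s_2, k_2) = 0xC8D0
s_4 = Round(s_3, k_3) = 0xDD5E
s_5 = Round(s_4, k_4) = 0xD7D0
s_6 = Round(s_5, k_5) = 0xB6F0

0xB6F0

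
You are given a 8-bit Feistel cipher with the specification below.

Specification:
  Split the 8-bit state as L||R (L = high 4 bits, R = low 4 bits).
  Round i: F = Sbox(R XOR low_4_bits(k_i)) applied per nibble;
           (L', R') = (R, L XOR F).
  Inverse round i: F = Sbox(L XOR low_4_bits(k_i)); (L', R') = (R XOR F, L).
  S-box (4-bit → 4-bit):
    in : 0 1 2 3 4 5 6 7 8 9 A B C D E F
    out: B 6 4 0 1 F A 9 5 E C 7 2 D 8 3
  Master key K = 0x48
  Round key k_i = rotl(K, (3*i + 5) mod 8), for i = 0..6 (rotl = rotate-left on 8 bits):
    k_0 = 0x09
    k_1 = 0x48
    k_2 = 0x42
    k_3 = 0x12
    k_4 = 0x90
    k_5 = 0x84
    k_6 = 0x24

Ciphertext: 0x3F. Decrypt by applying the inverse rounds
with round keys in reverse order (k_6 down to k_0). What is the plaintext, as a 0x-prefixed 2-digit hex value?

0x3E

s_0 = ciphertext = 0x3F
s_1 = InvRound(s_0, k_6) = 0x63
s_2 = InvRound(s_1, k_5) = 0x76
s_3 = InvRound(s_2, k_4) = 0xF7
s_4 = InvRound(s_3, k_3) = 0xAF
s_5 = InvRound(s_4, k_2) = 0xAA
s_6 = InvRound(s_5, k_1) = 0xEA
s_7 = InvRound(s_6, k_0) = 0x3E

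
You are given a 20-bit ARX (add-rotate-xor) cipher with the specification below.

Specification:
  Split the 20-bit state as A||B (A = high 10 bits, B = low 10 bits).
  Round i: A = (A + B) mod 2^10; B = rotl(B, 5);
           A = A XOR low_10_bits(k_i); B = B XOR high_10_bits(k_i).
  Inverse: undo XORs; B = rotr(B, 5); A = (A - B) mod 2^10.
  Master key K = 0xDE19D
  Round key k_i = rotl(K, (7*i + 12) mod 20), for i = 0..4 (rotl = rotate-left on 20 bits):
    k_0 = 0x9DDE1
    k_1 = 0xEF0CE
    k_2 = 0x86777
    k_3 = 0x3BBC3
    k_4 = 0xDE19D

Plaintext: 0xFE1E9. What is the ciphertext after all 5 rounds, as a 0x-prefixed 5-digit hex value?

s_0 = plaintext = 0xFE1E9
s_1 = Round(s_0, k_0) = 0x00358
s_2 = Round(s_1, k_1) = 0xE58A6
s_3 = Round(s_2, k_2) = 0xD2EDC
s_4 = Round(s_3, k_3) = 0x79378
s_5 = Round(s_4, k_4) = 0x30463

0x30463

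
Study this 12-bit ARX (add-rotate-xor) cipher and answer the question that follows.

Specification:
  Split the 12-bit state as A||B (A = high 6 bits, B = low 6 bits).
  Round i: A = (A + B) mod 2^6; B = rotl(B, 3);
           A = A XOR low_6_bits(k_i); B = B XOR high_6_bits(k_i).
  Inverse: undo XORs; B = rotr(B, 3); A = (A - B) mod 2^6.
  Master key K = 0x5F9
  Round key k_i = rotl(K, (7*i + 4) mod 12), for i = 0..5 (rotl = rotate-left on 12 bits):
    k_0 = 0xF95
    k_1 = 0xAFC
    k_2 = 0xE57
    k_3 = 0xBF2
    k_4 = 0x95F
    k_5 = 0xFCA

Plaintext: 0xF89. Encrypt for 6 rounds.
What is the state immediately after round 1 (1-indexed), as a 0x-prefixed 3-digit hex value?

s_0 = plaintext = 0xF89
s_1 = Round(s_0, k_0) = 0x4B7
s_2 = Round(s_1, k_1) = 0xD55
s_3 = Round(s_2, k_2) = 0x753
s_4 = Round(s_3, k_3) = 0x0B5
s_5 = Round(s_4, k_4) = 0xA0B
s_6 = Round(s_5, k_5) = 0xE66

0x4B7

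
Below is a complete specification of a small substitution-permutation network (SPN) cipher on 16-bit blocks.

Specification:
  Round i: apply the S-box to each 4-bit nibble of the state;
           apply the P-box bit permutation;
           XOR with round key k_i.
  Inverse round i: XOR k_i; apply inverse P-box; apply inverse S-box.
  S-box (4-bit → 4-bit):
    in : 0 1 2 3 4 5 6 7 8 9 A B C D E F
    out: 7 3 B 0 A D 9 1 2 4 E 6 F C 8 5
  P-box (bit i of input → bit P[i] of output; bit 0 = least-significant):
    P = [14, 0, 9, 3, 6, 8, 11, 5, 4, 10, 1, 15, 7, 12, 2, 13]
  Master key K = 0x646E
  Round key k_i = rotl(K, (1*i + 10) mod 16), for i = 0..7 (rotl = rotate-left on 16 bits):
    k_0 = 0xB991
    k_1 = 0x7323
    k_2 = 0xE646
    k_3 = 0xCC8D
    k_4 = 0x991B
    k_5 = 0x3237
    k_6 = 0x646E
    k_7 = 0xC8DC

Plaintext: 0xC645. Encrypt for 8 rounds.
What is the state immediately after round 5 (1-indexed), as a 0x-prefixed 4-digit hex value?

s_0 = plaintext = 0xC645
s_1 = Round(s_0, k_0) = 0x4A2D
s_2 = Round(s_1, k_1) = 0xC449
s_3 = Round(s_2, k_2) = 0x51E2
s_4 = Round(s_3, k_3) = 0xA830
s_5 = Round(s_4, k_4) = 0xEF1E
s_6 = Round(s_5, k_5) = 0x136D
s_7 = Round(s_6, k_6) = 0x7686
s_8 = Round(s_7, k_7) = 0x0944

0xEF1E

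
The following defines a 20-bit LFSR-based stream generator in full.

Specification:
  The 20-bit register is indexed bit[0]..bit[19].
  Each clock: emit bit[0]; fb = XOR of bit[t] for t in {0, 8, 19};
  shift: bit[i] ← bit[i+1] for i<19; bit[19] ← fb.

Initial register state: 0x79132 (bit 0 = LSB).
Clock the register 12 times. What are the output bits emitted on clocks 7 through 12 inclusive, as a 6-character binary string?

001000

reg_0 = 0x79132
clock 1: out=0, reg = 0xBC899
clock 2: out=1, reg = 0x5E44C
clock 3: out=0, reg = 0x2F226
clock 4: out=0, reg = 0x17913
clock 5: out=1, reg = 0x0BC89
clock 6: out=1, reg = 0x85E44
clock 7: out=0, reg = 0xC2F22
clock 8: out=0, reg = 0x61791
clock 9: out=1, reg = 0x30BC8
clock 10: out=0, reg = 0x985E4
clock 11: out=0, reg = 0x4C2F2
clock 12: out=0, reg = 0x26179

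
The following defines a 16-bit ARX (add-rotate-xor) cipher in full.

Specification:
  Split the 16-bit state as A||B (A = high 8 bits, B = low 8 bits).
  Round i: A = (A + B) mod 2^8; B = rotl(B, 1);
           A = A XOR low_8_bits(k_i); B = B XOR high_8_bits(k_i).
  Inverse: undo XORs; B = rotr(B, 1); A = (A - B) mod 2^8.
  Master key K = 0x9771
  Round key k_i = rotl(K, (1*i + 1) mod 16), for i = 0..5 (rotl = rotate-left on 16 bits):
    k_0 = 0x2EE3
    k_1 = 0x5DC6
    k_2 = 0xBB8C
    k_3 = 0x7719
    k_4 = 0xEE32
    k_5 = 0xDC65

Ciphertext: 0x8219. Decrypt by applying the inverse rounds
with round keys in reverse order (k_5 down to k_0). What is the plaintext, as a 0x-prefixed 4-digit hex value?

s_0 = ciphertext = 0x8219
s_1 = InvRound(s_0, k_5) = 0x05E2
s_2 = InvRound(s_1, k_4) = 0x3106
s_3 = InvRound(s_2, k_3) = 0x70B8
s_4 = InvRound(s_3, k_2) = 0x7B81
s_5 = InvRound(s_4, k_1) = 0x4F6E
s_6 = InvRound(s_5, k_0) = 0x8C20

0x8C20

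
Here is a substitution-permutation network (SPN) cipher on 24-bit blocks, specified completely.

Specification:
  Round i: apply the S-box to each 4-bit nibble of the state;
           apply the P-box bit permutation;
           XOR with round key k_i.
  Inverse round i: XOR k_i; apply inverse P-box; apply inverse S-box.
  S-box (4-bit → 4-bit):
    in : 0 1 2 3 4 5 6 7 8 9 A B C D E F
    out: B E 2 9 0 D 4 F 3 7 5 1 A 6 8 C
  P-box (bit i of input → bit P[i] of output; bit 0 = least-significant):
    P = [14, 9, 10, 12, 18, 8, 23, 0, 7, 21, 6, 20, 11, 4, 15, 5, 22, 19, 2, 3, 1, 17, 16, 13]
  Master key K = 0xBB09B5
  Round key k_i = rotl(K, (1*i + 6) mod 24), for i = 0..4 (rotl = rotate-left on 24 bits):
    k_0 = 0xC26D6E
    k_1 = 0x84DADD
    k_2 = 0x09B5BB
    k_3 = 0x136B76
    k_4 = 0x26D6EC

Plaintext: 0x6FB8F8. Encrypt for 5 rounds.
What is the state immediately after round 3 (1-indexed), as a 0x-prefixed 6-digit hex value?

s_0 = plaintext = 0x6FB8F8
s_1 = Round(s_0, k_0) = 0x6327E3
s_2 = Round(s_1, k_1) = 0xF58A04
s_3 = Round(s_2, k_2) = 0x4C9C66
s_4 = Round(s_3, k_3) = 0xABE76E
s_5 = Round(s_4, k_4) = 0xD7C60E

0x4C9C66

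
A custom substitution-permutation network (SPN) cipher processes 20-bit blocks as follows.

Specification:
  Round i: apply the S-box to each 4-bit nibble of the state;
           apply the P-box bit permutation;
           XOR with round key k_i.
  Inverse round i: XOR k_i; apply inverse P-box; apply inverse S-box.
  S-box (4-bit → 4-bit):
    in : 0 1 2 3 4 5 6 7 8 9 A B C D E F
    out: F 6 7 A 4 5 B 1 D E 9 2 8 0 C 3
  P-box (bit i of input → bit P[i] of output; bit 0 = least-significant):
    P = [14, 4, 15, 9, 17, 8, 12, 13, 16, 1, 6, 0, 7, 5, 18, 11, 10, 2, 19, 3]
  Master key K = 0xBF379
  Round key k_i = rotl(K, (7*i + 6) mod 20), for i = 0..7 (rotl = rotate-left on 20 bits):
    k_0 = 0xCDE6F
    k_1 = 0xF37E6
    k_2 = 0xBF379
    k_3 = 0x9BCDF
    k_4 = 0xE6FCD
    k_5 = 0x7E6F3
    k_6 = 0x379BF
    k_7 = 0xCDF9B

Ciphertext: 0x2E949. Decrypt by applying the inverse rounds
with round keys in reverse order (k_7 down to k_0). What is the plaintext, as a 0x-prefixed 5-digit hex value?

s_0 = ciphertext = 0x2E949
s_1 = InvRound(s_0, k_7) = 0x55183
s_2 = InvRound(s_1, k_6) = 0x39DAB
s_3 = InvRound(s_2, k_5) = 0xCE496
s_4 = InvRound(s_3, k_4) = 0xCC9F9
s_5 = InvRound(s_4, k_3) = 0xF1F97
s_6 = InvRound(s_5, k_2) = 0x601C5
s_7 = InvRound(s_6, k_1) = 0x5B6EC
s_8 = InvRound(s_7, k_0) = 0x4A6C7

0x4A6C7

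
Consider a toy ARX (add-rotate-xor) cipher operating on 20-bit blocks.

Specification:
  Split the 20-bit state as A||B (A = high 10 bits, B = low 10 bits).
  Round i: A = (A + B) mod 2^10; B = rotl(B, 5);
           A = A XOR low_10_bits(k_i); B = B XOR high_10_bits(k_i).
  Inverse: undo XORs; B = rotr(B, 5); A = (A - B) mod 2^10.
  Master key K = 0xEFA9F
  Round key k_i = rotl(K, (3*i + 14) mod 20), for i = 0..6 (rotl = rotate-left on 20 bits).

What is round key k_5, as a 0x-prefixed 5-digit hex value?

0x53FDF

K = 0xEFA9F
k_0 = rotl(K, (3*0+14) mod 20) = rotl(K, 14) = 0x7FBEA
k_1 = rotl(K, (3*1+14) mod 20) = rotl(K, 17) = 0xFDF53
k_2 = rotl(K, (3*2+14) mod 20) = rotl(K, 0) = 0xEFA9F
k_3 = rotl(K, (3*3+14) mod 20) = rotl(K, 3) = 0x7D4FF
k_4 = rotl(K, (3*4+14) mod 20) = rotl(K, 6) = 0xEA7FB
k_5 = rotl(K, (3*5+14) mod 20) = rotl(K, 9) = 0x53FDF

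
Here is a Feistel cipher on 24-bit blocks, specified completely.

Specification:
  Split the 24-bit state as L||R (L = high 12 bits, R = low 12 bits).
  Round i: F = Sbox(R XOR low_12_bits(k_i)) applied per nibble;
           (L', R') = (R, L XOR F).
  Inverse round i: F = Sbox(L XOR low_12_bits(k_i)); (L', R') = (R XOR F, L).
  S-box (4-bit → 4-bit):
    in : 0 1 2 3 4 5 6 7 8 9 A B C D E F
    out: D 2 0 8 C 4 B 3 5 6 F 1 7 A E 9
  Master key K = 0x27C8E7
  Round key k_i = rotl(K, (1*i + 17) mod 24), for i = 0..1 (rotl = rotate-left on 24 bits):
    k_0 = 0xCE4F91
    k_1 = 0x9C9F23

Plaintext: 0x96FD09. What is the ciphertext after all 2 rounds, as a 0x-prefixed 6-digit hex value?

s_0 = plaintext = 0x96FD09
s_1 = Round(s_0, k_0) = 0xD0990A
s_2 = Round(s_1, k_1) = 0x90A60F

0x90A60F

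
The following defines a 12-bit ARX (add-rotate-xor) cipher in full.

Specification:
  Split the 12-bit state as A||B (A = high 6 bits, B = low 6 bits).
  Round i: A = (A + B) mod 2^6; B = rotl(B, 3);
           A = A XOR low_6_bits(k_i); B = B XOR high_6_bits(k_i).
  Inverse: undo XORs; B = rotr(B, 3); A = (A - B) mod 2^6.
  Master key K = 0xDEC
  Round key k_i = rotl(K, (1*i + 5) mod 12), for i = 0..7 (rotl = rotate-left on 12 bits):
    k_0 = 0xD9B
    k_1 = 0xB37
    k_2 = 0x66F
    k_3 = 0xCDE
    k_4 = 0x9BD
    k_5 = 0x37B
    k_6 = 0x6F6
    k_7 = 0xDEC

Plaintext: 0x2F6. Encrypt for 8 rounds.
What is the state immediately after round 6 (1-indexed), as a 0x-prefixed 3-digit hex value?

s_0 = plaintext = 0x2F6
s_1 = Round(s_0, k_0) = 0x680
s_2 = Round(s_1, k_1) = 0xB6C
s_3 = Round(s_2, k_2) = 0xDBC
s_4 = Round(s_3, k_3) = 0xB14
s_5 = Round(s_4, k_4) = 0xF44
s_6 = Round(s_5, k_5) = 0xEAD
s_7 = Round(s_6, k_6) = 0x476
s_8 = Round(s_7, k_7) = 0xAC1

0xEAD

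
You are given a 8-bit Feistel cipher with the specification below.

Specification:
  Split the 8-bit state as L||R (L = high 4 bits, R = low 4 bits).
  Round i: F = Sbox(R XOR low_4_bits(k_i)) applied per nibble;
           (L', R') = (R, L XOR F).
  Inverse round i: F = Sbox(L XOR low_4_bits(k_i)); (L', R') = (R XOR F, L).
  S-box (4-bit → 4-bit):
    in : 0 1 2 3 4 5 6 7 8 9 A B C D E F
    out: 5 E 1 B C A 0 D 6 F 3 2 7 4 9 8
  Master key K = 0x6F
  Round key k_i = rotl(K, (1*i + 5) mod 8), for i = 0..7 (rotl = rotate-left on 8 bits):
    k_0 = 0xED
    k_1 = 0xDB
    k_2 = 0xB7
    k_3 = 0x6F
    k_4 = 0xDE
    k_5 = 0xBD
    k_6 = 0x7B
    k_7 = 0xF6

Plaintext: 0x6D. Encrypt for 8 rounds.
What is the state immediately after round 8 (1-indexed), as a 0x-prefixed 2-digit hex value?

0x05

s_0 = plaintext = 0x6D
s_1 = Round(s_0, k_0) = 0xD3
s_2 = Round(s_1, k_1) = 0x3B
s_3 = Round(s_2, k_2) = 0xB4
s_4 = Round(s_3, k_3) = 0x49
s_5 = Round(s_4, k_4) = 0x99
s_6 = Round(s_5, k_5) = 0x95
s_7 = Round(s_6, k_6) = 0x50
s_8 = Round(s_7, k_7) = 0x05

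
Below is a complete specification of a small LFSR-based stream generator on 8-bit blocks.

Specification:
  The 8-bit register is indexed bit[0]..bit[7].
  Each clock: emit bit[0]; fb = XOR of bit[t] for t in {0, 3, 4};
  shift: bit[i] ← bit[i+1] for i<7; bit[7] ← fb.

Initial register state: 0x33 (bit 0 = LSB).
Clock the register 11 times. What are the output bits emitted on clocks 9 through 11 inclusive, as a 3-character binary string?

011

reg_0 = 0x33
clock 1: out=1, reg = 0x19
clock 2: out=1, reg = 0x8C
clock 3: out=0, reg = 0xC6
clock 4: out=0, reg = 0x63
clock 5: out=1, reg = 0xB1
clock 6: out=1, reg = 0x58
clock 7: out=0, reg = 0x2C
clock 8: out=0, reg = 0x96
clock 9: out=0, reg = 0xCB
clock 10: out=1, reg = 0x65
clock 11: out=1, reg = 0xB2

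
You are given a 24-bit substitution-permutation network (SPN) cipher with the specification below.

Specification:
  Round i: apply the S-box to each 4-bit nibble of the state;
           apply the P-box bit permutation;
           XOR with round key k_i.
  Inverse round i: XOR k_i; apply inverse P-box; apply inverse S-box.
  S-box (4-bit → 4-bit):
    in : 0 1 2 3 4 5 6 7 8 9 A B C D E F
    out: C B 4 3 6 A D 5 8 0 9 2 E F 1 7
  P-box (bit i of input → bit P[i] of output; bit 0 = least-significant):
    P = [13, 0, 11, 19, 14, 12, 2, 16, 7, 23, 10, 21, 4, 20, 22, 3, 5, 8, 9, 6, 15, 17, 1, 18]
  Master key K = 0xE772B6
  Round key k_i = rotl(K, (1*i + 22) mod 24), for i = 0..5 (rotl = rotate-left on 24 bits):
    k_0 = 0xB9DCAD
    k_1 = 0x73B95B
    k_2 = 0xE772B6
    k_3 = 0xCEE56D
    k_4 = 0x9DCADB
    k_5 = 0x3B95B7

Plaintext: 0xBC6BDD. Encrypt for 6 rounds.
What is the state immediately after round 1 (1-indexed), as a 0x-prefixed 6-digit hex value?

s_0 = plaintext = 0xBC6BDD
s_1 = Round(s_0, k_0) = 0x72A7F0
s_2 = Round(s_1, k_1) = 0x7B67C5
s_3 = Round(s_2, k_2) = 0xAEE729
s_4 = Round(s_3, k_3) = 0xCA61D9
s_5 = Round(s_4, k_4) = 0x7A9A25
s_6 = Round(s_5, k_5) = 0x131550

0x72A7F0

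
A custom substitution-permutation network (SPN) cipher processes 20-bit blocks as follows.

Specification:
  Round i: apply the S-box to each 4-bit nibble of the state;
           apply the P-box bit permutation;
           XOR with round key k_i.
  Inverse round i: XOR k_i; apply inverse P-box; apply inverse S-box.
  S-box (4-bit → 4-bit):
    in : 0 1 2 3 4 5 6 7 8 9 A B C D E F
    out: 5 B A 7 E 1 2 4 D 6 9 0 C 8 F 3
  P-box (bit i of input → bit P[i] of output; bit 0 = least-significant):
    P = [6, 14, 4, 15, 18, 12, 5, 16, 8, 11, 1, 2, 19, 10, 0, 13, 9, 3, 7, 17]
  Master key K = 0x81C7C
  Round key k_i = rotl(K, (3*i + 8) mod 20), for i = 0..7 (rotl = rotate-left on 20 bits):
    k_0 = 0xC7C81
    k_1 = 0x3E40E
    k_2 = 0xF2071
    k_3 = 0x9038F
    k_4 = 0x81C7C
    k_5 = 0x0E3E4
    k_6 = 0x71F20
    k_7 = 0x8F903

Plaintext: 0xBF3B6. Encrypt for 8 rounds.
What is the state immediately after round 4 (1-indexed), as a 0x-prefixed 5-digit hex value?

s_0 = plaintext = 0xBF3B6
s_1 = Round(s_0, k_0) = 0x43183
s_2 = Round(s_1, k_1) = 0xCA9F3
s_3 = Round(s_2, k_2) = 0x158A3
s_4 = Round(s_3, k_3) = 0x640D1
s_5 = Round(s_4, k_4) = 0x9F937
s_6 = Round(s_5, k_5) = 0xCFF5E
s_7 = Round(s_6, k_6) = 0x9D2F0
s_8 = Round(s_7, k_7) = 0xCC1DF

0x640D1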